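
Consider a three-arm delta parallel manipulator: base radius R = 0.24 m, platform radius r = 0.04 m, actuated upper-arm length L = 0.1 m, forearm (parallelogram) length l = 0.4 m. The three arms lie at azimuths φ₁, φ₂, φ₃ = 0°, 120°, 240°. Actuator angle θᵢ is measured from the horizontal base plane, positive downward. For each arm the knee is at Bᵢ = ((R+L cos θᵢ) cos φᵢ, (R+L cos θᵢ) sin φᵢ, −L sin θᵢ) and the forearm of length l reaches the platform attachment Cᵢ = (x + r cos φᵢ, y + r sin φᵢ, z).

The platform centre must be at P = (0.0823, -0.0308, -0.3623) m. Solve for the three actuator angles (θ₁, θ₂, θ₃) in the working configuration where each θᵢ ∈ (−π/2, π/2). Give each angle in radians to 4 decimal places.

arm 1 (φ=0.0°): x'=0.0823, y'=-0.0308
  e−x'=0.1177;  (l²−L²−(e−x')²−y'²−z²)/2L = 0.0197
  θ1 = atan2(B,A) + arccos(C/0.3809) = 0.2624
arm 2 (φ=120.0°): x'=-0.0678, y'=-0.0559
  A=0.2678, B=-0.3623, C=(l²−L²−A²−y'²−z²)/(2L)=-0.2806
  γ=atan2(-0.3623,0.2678)=-0.9342;  ψ=arccos(-0.6227)=2.2430;  θ2=γ+ψ≈1.3088
arm 3 (φ=240.0°): x'=-0.0145, y'=0.0867
  e−x'=0.2145;  (l²−L²−(e−x')²−y'²−z²)/2L = -0.1739
  θ3 = atan2(B,A) + arccos(C/0.4210) = 0.9602

θ₁ = 0.2624, θ₂ = 1.3088, θ₃ = 0.9602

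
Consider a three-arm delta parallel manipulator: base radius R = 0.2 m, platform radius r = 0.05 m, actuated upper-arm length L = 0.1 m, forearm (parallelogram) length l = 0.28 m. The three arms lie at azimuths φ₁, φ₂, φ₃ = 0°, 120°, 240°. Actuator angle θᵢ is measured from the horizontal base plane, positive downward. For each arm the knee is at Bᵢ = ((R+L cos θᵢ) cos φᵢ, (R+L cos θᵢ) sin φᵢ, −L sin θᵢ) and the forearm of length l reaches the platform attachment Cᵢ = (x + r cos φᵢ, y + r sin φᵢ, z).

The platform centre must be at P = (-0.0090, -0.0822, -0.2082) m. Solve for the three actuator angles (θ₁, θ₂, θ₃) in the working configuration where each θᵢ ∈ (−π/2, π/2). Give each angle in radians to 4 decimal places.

θ₁ = 0.7859, θ₂ = 1.2215, θ₃ = -0.0869

rotate P by −φ1: (-0.0090, -0.0822, -0.2082)
  A cos θ + B sin θ = C:  0.1590·cos θ + -0.2082·sin θ = -0.0349
  θ1 = atan2(B,A) + arccos(C/0.2620) = 0.7859
rotate P by −φ2: (-0.0667, 0.0489, -0.2082)
  A=0.2167, B=-0.2082, C=(l²−L²−A²−y'²−z²)/(2L)=-0.1215
  √(A²+B²)=0.3005;  θ2 = -0.7654+1.9869 ≈ 1.2215
φ3=240.0° → target in arm frame (0.0757, 0.0333)
  A=0.0743, B=-0.2082, C=(l²−L²−A²−y'²−z²)/(2L)=0.0921
  √(A²+B²)=0.2211;  θ3 = -1.2280+1.1410 ≈ -0.0869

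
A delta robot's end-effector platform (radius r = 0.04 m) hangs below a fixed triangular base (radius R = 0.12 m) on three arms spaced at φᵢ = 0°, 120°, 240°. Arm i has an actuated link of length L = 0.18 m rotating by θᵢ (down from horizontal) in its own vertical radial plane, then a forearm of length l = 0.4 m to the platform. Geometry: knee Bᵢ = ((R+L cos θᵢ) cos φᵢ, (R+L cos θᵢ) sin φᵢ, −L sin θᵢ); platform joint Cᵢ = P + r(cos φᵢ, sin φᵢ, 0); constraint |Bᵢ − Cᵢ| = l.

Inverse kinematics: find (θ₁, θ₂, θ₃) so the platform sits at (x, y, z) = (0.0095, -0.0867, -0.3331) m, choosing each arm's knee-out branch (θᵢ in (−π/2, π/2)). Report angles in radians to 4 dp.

θ₁ = 0.1746, θ₂ = 0.5237, θ₃ = -0.0870

arm 1 (φ=0.0°): x'=0.0095, y'=-0.0867
  e−x'=0.0705;  (l²−L²−(e−x')²−y'²−z²)/2L = 0.0115
  γ=atan2(-0.3331,0.0705)=-1.3622;  ψ=arccos(0.0339)=1.5369;  θ1=γ+ψ≈0.1746
φ2=120.0° → target in arm frame (-0.0798, 0.0351)
  A cos θ + B sin θ = C:  0.1598·cos θ + -0.3331·sin θ = -0.0282
  √(A²+B²)=0.3695;  θ2 = -1.1234+1.6471 ≈ 0.5237
φ3=240.0° → target in arm frame (0.0703, 0.0516)
  e−x'=0.0097;  (l²−L²−(e−x')²−y'²−z²)/2L = 0.0386
  √(A²+B²)=0.3332;  θ3 = -1.5418+1.4547 ≈ -0.0870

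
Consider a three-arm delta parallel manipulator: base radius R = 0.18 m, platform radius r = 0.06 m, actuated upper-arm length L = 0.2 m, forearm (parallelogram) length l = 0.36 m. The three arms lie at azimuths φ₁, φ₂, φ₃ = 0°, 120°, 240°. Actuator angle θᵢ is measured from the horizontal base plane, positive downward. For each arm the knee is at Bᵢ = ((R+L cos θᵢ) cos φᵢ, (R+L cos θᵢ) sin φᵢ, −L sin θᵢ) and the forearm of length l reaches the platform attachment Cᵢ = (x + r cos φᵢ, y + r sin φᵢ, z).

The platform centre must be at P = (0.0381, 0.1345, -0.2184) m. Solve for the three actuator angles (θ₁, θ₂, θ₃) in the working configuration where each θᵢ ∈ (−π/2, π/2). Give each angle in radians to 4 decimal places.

arm 1 (φ=0.0°): x'=0.0381, y'=0.1345
  e−x'=0.0819;  (l²−L²−(e−x')²−y'²−z²)/2L = 0.0428
  γ=atan2(-0.2184,0.0819)=-1.2120;  ψ=arccos(0.1833)=1.3864;  θ1=γ+ψ≈0.1744
arm 2 (φ=120.0°): x'=0.0974, y'=-0.1002
  A cos θ + B sin θ = C:  0.0226·cos θ + -0.2184·sin θ = 0.0784
  θ2 = atan2(B,A) + arccos(C/0.2196) = -0.2619
φ3=240.0° → target in arm frame (-0.1355, -0.0343)
  A cos θ + B sin θ = C:  0.2555·cos θ + -0.2184·sin θ = -0.0614
  √(A²+B²)=0.3361;  θ3 = -0.7072+1.7545 ≈ 1.0473

θ₁ = 0.1744, θ₂ = -0.2619, θ₃ = 1.0473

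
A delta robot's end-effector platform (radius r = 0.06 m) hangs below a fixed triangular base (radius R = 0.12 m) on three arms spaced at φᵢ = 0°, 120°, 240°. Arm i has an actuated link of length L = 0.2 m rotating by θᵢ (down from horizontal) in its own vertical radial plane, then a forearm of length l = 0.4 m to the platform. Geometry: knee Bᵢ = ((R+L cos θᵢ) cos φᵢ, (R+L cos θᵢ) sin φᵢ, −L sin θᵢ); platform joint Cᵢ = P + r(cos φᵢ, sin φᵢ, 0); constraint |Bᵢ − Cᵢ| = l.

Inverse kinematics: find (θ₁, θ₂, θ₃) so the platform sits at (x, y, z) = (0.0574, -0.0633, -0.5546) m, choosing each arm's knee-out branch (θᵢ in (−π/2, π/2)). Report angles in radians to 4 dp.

φ1=0.0° → target in arm frame (0.0574, -0.0633)
  A=0.0026, B=-0.5546, C=(l²−L²−A²−y'²−z²)/(2L)=-0.4790
  √(A²+B²)=0.5546;  θ1 = -1.5661+2.6133 ≈ 1.0472
arm 2 (φ=120.0°): x'=-0.0835, y'=-0.0181
  A cos θ + B sin θ = C:  0.1435·cos θ + -0.5546·sin θ = -0.5213
  θ2 = atan2(B,A) + arccos(C/0.5729) = 1.3963
rotate P by −φ3: (0.0261, 0.0814, -0.5546)
  e−x'=0.0339;  (l²−L²−(e−x')²−y'²−z²)/2L = -0.4884
  γ=atan2(-0.5546,0.0339)=-1.5098;  ψ=arccos(-0.8789)=2.6444;  θ3=γ+ψ≈1.1347

θ₁ = 1.0472, θ₂ = 1.3963, θ₃ = 1.1347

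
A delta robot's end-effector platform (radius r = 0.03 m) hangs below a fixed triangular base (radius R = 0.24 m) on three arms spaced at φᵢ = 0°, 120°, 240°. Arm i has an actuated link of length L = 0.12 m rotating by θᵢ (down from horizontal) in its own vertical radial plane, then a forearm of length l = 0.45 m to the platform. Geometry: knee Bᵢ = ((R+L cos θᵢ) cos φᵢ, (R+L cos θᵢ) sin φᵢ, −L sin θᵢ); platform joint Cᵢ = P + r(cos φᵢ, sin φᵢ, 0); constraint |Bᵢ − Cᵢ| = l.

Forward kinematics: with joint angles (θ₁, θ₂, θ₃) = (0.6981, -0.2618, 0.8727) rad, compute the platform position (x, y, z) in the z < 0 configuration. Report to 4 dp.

(-0.0353, 0.0972, -0.3588)

arm 1 at φ=0.0°: (R−r)+L cos θ1 = 0.3019;  centre 1 = (0.3019, 0.0000, -0.0771)
φ2=120.0°: virtual centre (-0.1630, 0.2822, 0.0311), radius l
φ3=240.0°: virtual centre (-0.1436, -0.2487, -0.0919), radius l
|centre ₂|²−|centre ₁|² = 0.0101;  |centre ₃|²−|centre ₁|² = -0.0062
[-0.9298 0.5645 0.2164]·P = 0.0101;  [-0.8910 -0.4973 -0.0296]·P = -0.0062
Cramer: x(z) = -0.0016+0.0942z;  y(z) = 0.0153-0.2282z
sphere 1 gives Az²+Bz+C=0 with A=1.0609, B=0.0901, C=-0.1042;  B²−4AC=0.4504;  roots -0.3588, 0.2738;  negative root z = -0.3588
x = -0.0353, y = 0.0972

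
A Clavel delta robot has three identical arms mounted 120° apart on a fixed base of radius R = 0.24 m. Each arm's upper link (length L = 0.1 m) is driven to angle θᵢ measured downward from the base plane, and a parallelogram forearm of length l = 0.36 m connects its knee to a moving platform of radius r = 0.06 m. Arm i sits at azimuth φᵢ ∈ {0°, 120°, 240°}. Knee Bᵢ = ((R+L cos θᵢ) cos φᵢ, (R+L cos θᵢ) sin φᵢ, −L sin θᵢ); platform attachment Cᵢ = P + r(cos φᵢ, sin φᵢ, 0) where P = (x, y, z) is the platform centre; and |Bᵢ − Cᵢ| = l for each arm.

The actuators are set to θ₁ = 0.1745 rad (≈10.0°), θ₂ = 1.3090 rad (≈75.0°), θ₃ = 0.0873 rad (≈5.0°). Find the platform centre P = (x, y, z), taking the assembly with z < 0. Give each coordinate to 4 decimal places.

φ1=0.0°: virtual centre (0.2785, 0.0000, -0.0174), radius l
S2 = (0.2059·cos120.0°, 0.2059·sin120.0°, -0.0966) = (-0.1029, 0.1783, -0.0966)
φ3=240.0°: virtual centre (-0.1398, -0.2422, -0.0087), radius l
|S₂|²−|S₁|² = -0.0261;  |S₃|²−|S₁|² = 0.0004
linear system: -0.7628x+0.3566y = -0.0261−-0.1585z; -0.8366x+-0.4843y = 0.0004−0.0173z
det = 0.6678;  x = 0.0187+-0.1057z,  y = -0.0332+0.2183z
quadratic in z: (1.0588)z²+(0.0751)z+(-0.0607)=0, √Δ=0.5127 → z ∈ {-0.2776, 0.2066}; z = -0.2776 (taking z<0)
x = 0.0481, y = -0.0938

(0.0481, -0.0938, -0.2776)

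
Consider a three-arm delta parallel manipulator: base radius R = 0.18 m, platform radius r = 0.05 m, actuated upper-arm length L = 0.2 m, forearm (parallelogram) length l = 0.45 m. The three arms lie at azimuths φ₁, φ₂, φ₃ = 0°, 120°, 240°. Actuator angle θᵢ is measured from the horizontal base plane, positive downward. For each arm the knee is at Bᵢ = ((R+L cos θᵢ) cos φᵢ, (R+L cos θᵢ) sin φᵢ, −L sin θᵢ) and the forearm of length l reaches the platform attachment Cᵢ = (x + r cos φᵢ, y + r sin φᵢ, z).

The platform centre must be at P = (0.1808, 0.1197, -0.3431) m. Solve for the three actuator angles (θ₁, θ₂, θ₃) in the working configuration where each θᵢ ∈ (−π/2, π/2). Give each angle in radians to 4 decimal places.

θ₁ = -0.3493, θ₂ = 0.4364, θ₃ = 1.1344

φ1=0.0° → target in arm frame (0.1808, 0.1197)
  A cos θ + B sin θ = C:  -0.0508·cos θ + -0.3431·sin θ = 0.0697
  γ=atan2(-0.3431,-0.0508)=-1.7178;  ψ=arccos(0.2009)=1.3685;  θ1=γ+ψ≈-0.3493
arm 2 (φ=120.0°): x'=0.0133, y'=-0.2164
  A cos θ + B sin θ = C:  0.1167·cos θ + -0.3431·sin θ = -0.0392
  γ=atan2(-0.3431,0.1167)=-1.2428;  ψ=arccos(-0.1082)=1.6792;  θ2=γ+ψ≈0.4364
arm 3 (φ=240.0°): x'=-0.1941, y'=0.0967
  A=0.3241, B=-0.3431, C=(l²−L²−A²−y'²−z²)/(2L)=-0.1740
  θ3 = atan2(B,A) + arccos(C/0.4719) = 1.1344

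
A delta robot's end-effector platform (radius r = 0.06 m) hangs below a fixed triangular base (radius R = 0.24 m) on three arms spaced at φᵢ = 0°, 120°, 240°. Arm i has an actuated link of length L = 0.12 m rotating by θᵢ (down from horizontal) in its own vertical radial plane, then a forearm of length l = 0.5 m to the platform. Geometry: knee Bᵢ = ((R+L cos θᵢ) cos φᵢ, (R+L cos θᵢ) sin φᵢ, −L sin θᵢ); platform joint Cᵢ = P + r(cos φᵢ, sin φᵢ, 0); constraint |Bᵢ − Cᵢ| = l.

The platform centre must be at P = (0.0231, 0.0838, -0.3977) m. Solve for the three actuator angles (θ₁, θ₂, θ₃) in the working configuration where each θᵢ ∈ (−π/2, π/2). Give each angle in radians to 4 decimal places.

arm 1 (φ=0.0°): x'=0.0231, y'=0.0838
  A cos θ + B sin θ = C:  0.1569·cos θ + -0.3977·sin θ = 0.1908
  √(A²+B²)=0.4275;  θ1 = -1.1950+1.1082 ≈ -0.0869
rotate P by −φ2: (0.0610, -0.0619, -0.3977)
  e−x'=0.1190;  (l²−L²−(e−x')²−y'²−z²)/2L = 0.2477
  √(A²+B²)=0.4151;  θ2 = -1.2801+0.9314 ≈ -0.3487
φ3=240.0° → target in arm frame (-0.0841, -0.0219)
  e−x'=0.2641;  (l²−L²−(e−x')²−y'²−z²)/2L = 0.0300
  γ=atan2(-0.3977,0.2641)=-0.9846;  ψ=arccos(0.0628)=1.5080;  θ3=γ+ψ≈0.5234

θ₁ = -0.0869, θ₂ = -0.3487, θ₃ = 0.5234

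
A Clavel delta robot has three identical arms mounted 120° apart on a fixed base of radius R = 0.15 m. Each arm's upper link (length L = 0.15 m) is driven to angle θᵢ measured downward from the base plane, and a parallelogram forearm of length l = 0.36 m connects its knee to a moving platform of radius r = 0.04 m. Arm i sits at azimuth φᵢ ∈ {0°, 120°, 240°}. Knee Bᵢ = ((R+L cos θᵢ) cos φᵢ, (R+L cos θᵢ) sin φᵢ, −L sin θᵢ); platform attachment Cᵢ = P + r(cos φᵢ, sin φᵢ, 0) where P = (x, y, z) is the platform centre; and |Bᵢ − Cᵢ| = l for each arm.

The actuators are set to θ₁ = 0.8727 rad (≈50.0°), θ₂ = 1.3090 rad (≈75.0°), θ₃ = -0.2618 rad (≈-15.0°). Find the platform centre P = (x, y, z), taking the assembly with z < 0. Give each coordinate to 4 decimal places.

arm 1 at φ=0.0°: (R−r)+L cos θ1 = 0.2064;  centre 1 = (0.2064, 0.0000, -0.1149)
centre 2 = (0.1488·cos120.0°, 0.1488·sin120.0°, -0.1449) = (-0.0744, 0.1289, -0.1449)
centre 3 = (0.2549·cos240.0°, 0.2549·sin240.0°, 0.0388) = (-0.1274, -0.2207, 0.0388)
eliminate P² terms by subtracting sphere 1 from 2 and 3
[-0.5617 0.2578 -0.0600]·P = -0.0127;  [-0.6677 -0.4415 0.3075]·P = 0.0107
det = 0.4201;  x = 0.0068+0.1257z,  y = -0.0344+0.5064z
quadratic in z: (1.2722)z²+(0.1448)z+(-0.0754)=0, √Δ=0.6360 → z ∈ {-0.3069, 0.1930}; z = -0.3069 (taking z<0)
x = -0.0318, y = -0.1898

(-0.0318, -0.1898, -0.3069)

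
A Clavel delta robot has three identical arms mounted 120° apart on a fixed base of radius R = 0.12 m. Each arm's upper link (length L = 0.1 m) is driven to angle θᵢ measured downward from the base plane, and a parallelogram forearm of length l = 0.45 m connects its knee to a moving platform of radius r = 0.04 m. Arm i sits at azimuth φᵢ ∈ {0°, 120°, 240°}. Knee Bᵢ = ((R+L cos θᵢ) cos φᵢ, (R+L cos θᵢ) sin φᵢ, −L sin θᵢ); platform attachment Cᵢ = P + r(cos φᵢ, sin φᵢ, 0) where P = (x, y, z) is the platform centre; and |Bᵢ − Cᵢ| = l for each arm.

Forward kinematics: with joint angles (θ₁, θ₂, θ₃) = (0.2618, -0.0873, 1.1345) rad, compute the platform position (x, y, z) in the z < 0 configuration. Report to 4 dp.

arm 1 at φ=0.0°: e+L cos θ1 = 0.1766;  O1 = (0.1766, 0.0000, -0.0259)
O2 = (0.1796·cos120.0°, 0.1796·sin120.0°, 0.0087) = (-0.0898, 0.1556, 0.0087)
arm 3 at φ=240.0°: e+L cos θ3 = 0.1223;  O3 = (-0.0611, -0.1059, -0.0906)
|O₂|²−|O₁|² = 0.0005;  |O₃|²−|O₁|² = -0.0087
[-0.5328 0.3111 0.0692]·P = 0.0005;  [-0.4754 -0.2118 -0.1295]·P = -0.0087
Cramer: x(z) = 0.0100-0.0983z;  y(z) = 0.0186-0.3908z
quadratic in z: (1.1624)z²+(0.0700)z+(-0.1737)=0, √Δ=0.9015 → z ∈ {-0.4178, 0.3577}; z = -0.4178 (taking z<0)
x = 0.0511, y = 0.1819

(0.0511, 0.1819, -0.4178)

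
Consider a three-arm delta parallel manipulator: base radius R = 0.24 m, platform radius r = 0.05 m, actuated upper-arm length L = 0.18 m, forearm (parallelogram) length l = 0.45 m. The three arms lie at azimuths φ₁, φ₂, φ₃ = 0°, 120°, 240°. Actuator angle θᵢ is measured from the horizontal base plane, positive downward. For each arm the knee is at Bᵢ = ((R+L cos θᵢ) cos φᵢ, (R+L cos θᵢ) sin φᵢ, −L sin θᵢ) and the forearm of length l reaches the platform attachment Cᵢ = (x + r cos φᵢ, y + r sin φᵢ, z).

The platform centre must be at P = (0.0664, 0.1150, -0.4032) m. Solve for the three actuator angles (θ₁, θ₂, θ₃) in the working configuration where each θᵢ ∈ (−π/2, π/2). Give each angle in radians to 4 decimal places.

θ₁ = 0.4360, θ₂ = 0.4361, θ₃ = 1.2218

arm 1 (φ=0.0°): x'=0.0664, y'=0.1150
  e−x'=0.1236;  (l²−L²−(e−x')²−y'²−z²)/2L = -0.0583
  √(A²+B²)=0.4217;  θ1 = -1.2733+1.7094 ≈ 0.4360
φ2=120.0° → target in arm frame (0.0664, -0.1150)
  A=0.1236, B=-0.4032, C=(l²−L²−A²−y'²−z²)/(2L)=-0.0583
  √(A²+B²)=0.4217;  θ2 = -1.2733+1.7094 ≈ 0.4361
rotate P by −φ3: (-0.1328, 0.0000, -0.4032)
  e−x'=0.3228;  (l²−L²−(e−x')²−y'²−z²)/2L = -0.2685
  √(A²+B²)=0.5165;  θ3 = -0.8957+2.1175 ≈ 1.2218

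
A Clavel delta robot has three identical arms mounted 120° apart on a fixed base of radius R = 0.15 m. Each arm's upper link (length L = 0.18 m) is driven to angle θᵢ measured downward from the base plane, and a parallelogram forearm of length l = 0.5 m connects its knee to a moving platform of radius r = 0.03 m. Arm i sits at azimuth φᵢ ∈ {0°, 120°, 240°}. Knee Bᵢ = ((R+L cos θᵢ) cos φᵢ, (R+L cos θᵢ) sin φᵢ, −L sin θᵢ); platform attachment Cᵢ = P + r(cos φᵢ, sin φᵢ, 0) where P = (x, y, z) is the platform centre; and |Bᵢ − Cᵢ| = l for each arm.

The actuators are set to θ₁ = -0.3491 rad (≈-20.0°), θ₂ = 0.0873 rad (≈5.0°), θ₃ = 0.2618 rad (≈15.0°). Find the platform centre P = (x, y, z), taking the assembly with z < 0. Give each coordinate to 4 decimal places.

(0.0813, 0.0253, -0.3925)

arm 1 at φ=0.0°: ρ1 = 0.2891;  S1 = (0.2891, 0.0000, 0.0616)
arm 2 at φ=120.0°: ρ2 = 0.2993;  S2 = (-0.1497, 0.2592, -0.0157)
S3 = (0.2939·cos240.0°, 0.2939·sin240.0°, -0.0466) = (-0.1469, -0.2545, -0.0466)
|S₂|²−|S₁|² = 0.0024;  |S₃|²−|S₁|² = 0.0011
plane₁₂: -0.8776x+0.5184y+-0.1545z = 0.0024
Cramer: x(z) = -0.0020-0.2123z;  y(z) = 0.0013-0.0613z
into |P−S₁|² = l²: 1.0488z² + 0.0003z + -0.1614 = 0;  Δ = 0.6772;  z = -0.3925 or 0.3922 → z<0 root = -0.3925
x = 0.0813, y = 0.0253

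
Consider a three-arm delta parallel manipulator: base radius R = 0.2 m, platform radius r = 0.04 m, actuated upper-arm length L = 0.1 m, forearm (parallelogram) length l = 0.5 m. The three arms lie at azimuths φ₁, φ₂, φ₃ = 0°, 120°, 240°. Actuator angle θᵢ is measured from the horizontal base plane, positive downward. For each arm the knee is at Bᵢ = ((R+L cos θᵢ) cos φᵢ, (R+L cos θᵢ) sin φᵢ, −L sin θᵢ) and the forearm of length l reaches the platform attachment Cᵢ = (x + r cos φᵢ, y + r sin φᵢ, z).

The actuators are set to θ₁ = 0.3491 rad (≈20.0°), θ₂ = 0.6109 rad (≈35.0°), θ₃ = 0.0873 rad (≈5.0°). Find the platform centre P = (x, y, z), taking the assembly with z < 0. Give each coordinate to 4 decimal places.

(0.0011, -0.0582, -0.4616)

centre 1 = (0.2540·cos0.0°, 0.2540·sin0.0°, -0.0342) = (0.2540, 0.0000, -0.0342)
arm 2 at φ=120.0°: e+L cos θ2 = 0.2419;  centre 2 = (-0.1210, 0.2095, -0.0574)
centre 3 = (0.2596·cos240.0°, 0.2596·sin240.0°, -0.0087) = (-0.1298, -0.2248, -0.0087)
subtract pairs → two planes through P
plane₁₂: -0.7498x+0.4190y+-0.0463z = -0.0039
det = 0.6588;  x = 0.0015+0.0008z,  y = -0.0066+0.1120z
sphere 1 gives Az²+Bz+C=0 with A=1.0125, B=0.0665, C=-0.1850;  B²−4AC=0.7539;  roots -0.4616, 0.3959;  negative root z = -0.4616
x = 0.0011, y = -0.0582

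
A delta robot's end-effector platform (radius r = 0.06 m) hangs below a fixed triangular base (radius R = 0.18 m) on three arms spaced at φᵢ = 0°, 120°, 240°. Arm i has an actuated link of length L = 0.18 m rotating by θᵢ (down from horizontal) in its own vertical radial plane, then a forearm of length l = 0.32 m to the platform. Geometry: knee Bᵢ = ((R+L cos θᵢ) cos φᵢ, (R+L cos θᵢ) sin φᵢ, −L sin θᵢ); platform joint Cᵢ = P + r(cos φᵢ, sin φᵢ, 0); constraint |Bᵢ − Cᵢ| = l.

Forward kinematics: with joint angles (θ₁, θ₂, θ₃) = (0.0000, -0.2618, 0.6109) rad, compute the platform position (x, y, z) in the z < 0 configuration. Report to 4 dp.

φ1=0.0°: virtual centre (0.3000, 0.0000, 0.0000), radius l
φ2=120.0°: virtual centre (-0.1469, 0.2545, 0.0466), radius l
S3 = (0.2674·cos240.0°, 0.2674·sin240.0°, -0.1032) = (-0.1337, -0.2316, -0.1032)
|S₂|²−|S₁|² = -0.0015;  |S₃|²−|S₁|² = -0.0078
[-0.8939 0.5090 0.0932]·P = -0.0015;  [-0.8674 -0.4632 -0.2065]·P = -0.0078
Cramer: x(z) = 0.0054-0.0724z;  y(z) = 0.0067-0.3102z
sphere 1 gives Az²+Bz+C=0 with A=1.1015, B=0.0385, C=-0.0156;  B²−4AC=0.0702;  roots -0.1377, 0.1028;  negative root z = -0.1377
x = 0.0154, y = 0.0494

(0.0154, 0.0494, -0.1377)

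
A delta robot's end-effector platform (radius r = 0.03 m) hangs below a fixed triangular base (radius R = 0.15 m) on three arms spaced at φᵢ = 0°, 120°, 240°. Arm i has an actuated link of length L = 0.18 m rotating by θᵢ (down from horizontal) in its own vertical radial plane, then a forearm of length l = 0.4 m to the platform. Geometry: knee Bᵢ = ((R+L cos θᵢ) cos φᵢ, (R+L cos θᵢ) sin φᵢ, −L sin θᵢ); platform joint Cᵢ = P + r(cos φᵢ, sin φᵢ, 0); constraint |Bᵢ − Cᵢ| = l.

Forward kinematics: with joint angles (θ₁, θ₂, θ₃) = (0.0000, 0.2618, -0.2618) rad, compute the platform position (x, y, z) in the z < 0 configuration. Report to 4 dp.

φ1=0.0°: virtual centre (0.3000, 0.0000, 0.0000), radius l
arm 2 at φ=120.0°: ρ2 = 0.2939;  centre 2 = (-0.1469, 0.2545, -0.0466)
arm 3 at φ=240.0°: ρ3 = 0.2939;  centre 3 = (-0.1469, -0.2545, 0.0466)
|centre ₂|²−|centre ₁|² = -0.0015;  |centre ₃|²−|centre ₁|² = -0.0015
linear system: -0.8939x+0.5090y = -0.0015−-0.0932z; -0.8939x+-0.5090y = -0.0015−0.0932z
Cramer: x(z) = 0.0016+0.0000z;  y(z) = 0.0000+0.1831z
into |P−centre ₁|² = l²: 1.0335z² + 0.0000z + -0.0710 = 0;  Δ = 0.2935;  z = -0.2621 or 0.2621 → z<0 root = -0.2621
x = 0.0016, y = -0.0480

(0.0016, -0.0480, -0.2621)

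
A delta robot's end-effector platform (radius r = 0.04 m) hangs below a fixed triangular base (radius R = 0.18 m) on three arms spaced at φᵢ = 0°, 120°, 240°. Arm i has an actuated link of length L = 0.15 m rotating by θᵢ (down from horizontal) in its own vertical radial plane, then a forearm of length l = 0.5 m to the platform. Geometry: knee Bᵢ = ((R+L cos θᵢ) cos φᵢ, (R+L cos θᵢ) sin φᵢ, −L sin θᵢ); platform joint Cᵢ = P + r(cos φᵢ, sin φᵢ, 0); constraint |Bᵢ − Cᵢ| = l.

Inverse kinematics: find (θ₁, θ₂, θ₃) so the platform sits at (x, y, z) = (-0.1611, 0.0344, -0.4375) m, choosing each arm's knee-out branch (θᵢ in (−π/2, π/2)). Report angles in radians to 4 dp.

θ₁ = 0.9603, θ₂ = -0.0869, θ₃ = 0.1746

arm 1 (φ=0.0°): x'=-0.1611, y'=0.0344
  A cos θ + B sin θ = C:  0.3011·cos θ + -0.4375·sin θ = -0.1858
  θ1 = atan2(B,A) + arccos(C/0.5311) = 0.9603
φ2=120.0° → target in arm frame (0.1103, 0.1223)
  e−x'=0.0297;  (l²−L²−(e−x')²−y'²−z²)/2L = 0.0675
  θ2 = atan2(B,A) + arccos(C/0.4385) = -0.0869
φ3=240.0° → target in arm frame (0.0508, -0.1567)
  e−x'=0.0892;  (l²−L²−(e−x')²−y'²−z²)/2L = 0.0119
  θ3 = atan2(B,A) + arccos(C/0.4465) = 0.1746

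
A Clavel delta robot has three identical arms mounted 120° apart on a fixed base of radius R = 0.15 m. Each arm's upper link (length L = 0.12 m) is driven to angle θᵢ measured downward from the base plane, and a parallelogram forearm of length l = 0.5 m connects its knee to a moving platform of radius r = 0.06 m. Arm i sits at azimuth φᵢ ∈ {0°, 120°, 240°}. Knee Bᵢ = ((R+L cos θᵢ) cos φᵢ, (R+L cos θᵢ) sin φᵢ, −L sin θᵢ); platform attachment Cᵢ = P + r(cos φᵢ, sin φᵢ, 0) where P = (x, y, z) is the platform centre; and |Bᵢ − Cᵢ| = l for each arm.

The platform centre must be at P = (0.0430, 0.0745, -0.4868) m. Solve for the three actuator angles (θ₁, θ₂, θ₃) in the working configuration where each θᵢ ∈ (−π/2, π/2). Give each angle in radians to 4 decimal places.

φ1=0.0° → target in arm frame (0.0430, 0.0745)
  A cos θ + B sin θ = C:  0.0470·cos θ + -0.4868·sin θ = -0.0381
  γ=atan2(-0.4868,0.0470)=-1.4745;  ψ=arccos(-0.0778)=1.6487;  θ1=γ+ψ≈0.1741
arm 2 (φ=120.0°): x'=0.0430, y'=-0.0745
  e−x'=0.0470;  (l²−L²−(e−x')²−y'²−z²)/2L = -0.0380
  θ2 = atan2(B,A) + arccos(C/0.4891) = 0.1741
arm 3 (φ=240.0°): x'=-0.0860, y'=0.0000
  A=0.1760, B=-0.4868, C=(l²−L²−A²−y'²−z²)/(2L)=-0.1348
  √(A²+B²)=0.5176;  θ3 = -1.2238+1.8343 ≈ 0.6104

θ₁ = 0.1741, θ₂ = 0.1741, θ₃ = 0.6104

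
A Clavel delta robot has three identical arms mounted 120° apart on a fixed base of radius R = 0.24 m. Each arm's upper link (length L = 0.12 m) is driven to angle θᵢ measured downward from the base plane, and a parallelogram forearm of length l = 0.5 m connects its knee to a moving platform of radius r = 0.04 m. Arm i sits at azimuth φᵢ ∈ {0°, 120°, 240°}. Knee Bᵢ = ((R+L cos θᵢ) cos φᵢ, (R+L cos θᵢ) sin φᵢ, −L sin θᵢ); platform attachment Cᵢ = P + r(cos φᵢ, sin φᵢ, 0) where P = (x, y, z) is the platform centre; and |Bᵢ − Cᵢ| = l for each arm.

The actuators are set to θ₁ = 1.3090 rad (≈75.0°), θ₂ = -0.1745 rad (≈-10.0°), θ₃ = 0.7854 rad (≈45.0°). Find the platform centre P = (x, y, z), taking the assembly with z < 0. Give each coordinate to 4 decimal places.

φ1=0.0°: virtual centre (0.2311, 0.0000, -0.1159), radius l
centre 2 = (0.3182·cos120.0°, 0.3182·sin120.0°, 0.0208) = (-0.1591, 0.2755, 0.0208)
arm 3 at φ=240.0°: (R−r)+L cos θ3 = 0.2849;  centre 3 = (-0.1424, -0.2467, -0.0849)
|centre ₂|²−|centre ₁|² = 0.0348;  |centre ₃|²−|centre ₁|² = 0.0215
[-0.7803 0.5511 0.2735]·P = 0.0348;  [-0.7470 -0.4934 0.0621]·P = 0.0215
Cramer: x(z) = -0.0365+0.2124z;  y(z) = 0.0116-0.1956z
sphere 1 gives Az²+Bz+C=0 with A=1.0834, B=0.1137, C=-0.1649;  B²−4AC=0.7273;  roots -0.4461, 0.3411;  negative root z = -0.4461
x = -0.1312, y = 0.0988

(-0.1312, 0.0988, -0.4461)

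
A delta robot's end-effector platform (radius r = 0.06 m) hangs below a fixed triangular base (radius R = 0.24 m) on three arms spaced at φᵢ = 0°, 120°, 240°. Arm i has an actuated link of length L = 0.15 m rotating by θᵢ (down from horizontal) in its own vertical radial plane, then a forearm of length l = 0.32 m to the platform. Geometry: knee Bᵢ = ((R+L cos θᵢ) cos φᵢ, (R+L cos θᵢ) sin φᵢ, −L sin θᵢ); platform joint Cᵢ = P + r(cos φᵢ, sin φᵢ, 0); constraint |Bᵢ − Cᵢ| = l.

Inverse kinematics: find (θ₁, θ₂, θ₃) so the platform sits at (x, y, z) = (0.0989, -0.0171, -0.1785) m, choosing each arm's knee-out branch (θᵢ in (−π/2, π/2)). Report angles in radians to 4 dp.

θ₁ = -0.3488, θ₂ = 1.1345, θ₃ = 0.9596

φ1=0.0° → target in arm frame (0.0989, -0.0171)
  A=0.0811, B=-0.1785, C=(l²−L²−A²−y'²−z²)/(2L)=0.1372
  γ=atan2(-0.1785,0.0811)=-1.1443;  ψ=arccos(0.6999)=0.7955;  θ1=γ+ψ≈-0.3488
arm 2 (φ=120.0°): x'=-0.0643, y'=-0.0771
  A cos θ + B sin θ = C:  0.2443·cos θ + -0.1785·sin θ = -0.0586
  √(A²+B²)=0.3025;  θ2 = -0.6311+1.7656 ≈ 1.1345
φ3=240.0° → target in arm frame (-0.0346, 0.0942)
  e−x'=0.2146;  (l²−L²−(e−x')²−y'²−z²)/2L = -0.0230
  γ=atan2(-0.1785,0.2146)=-0.6937;  ψ=arccos(-0.0825)=1.6534;  θ3=γ+ψ≈0.9596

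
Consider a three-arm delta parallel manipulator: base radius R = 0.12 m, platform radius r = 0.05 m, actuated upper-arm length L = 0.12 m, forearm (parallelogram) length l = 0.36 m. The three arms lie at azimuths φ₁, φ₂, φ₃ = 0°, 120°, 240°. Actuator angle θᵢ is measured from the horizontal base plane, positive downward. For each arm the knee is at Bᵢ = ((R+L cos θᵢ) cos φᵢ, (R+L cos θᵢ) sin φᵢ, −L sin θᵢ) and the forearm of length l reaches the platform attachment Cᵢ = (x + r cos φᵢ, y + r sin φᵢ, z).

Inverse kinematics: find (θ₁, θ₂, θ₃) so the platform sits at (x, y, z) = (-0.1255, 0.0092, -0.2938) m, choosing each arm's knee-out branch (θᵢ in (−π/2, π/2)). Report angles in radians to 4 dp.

θ₁ = 0.6986, θ₂ = -0.2613, θ₃ = -0.1742

rotate P by −φ1: (-0.1255, 0.0092, -0.2938)
  A cos θ + B sin θ = C:  0.1955·cos θ + -0.2938·sin θ = -0.0393
  √(A²+B²)=0.3529;  θ1 = -0.9837+1.6823 ≈ 0.6986
arm 2 (φ=120.0°): x'=0.0707, y'=0.1041
  e−x'=-0.0007;  (l²−L²−(e−x')²−y'²−z²)/2L = 0.0752
  γ=atan2(-0.2938,-0.0007)=-1.5732;  ψ=arccos(0.2559)=1.3120;  θ2=γ+ψ≈-0.2613
arm 3 (φ=240.0°): x'=0.0548, y'=-0.1133
  A cos θ + B sin θ = C:  0.0152·cos θ + -0.2938·sin θ = 0.0659
  θ3 = atan2(B,A) + arccos(C/0.2942) = -0.1742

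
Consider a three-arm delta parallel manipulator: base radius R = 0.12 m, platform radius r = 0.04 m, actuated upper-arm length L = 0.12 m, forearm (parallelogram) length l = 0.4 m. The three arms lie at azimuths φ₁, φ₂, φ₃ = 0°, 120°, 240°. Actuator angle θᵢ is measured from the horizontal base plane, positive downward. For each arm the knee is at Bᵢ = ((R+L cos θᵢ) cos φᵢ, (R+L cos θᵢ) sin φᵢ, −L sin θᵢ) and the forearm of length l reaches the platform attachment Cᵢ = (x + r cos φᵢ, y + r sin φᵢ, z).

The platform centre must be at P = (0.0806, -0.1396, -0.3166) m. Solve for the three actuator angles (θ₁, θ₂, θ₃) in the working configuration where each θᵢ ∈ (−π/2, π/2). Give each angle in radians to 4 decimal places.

arm 1 (φ=0.0°): x'=0.0806, y'=-0.1396
  A cos θ + B sin θ = C:  -0.0006·cos θ + -0.3166·sin θ = 0.1078
  θ1 = atan2(B,A) + arccos(C/0.3166) = -0.3494
arm 2 (φ=120.0°): x'=-0.1612, y'=0.0000
  A=0.2412, B=-0.3166, C=(l²−L²−A²−y'²−z²)/(2L)=-0.0534
  √(A²+B²)=0.3980;  θ2 = -0.9198+1.7053 ≈ 0.7856
φ3=240.0° → target in arm frame (0.0806, 0.1396)
  A=-0.0006, B=-0.3166, C=(l²−L²−A²−y'²−z²)/(2L)=0.1078
  √(A²+B²)=0.3166;  θ3 = -1.5727+1.2233 ≈ -0.3494

θ₁ = -0.3494, θ₂ = 0.7856, θ₃ = -0.3494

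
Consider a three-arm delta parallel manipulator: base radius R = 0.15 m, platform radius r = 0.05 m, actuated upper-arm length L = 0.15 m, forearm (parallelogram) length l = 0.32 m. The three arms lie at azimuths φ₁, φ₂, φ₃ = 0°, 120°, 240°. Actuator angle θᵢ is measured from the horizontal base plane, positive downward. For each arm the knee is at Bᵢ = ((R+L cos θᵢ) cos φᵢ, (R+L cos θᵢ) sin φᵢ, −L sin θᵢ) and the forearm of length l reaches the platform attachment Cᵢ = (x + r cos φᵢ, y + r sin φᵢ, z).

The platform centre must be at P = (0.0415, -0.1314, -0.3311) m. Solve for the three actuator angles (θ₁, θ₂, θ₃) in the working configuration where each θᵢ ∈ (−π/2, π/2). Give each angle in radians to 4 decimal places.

rotate P by −φ1: (0.0415, -0.1314, -0.3311)
  A=0.0585, B=-0.3311, C=(l²−L²−A²−y'²−z²)/(2L)=-0.1681
  θ1 = atan2(B,A) + arccos(C/0.3362) = 0.6983
φ2=120.0° → target in arm frame (-0.1345, 0.0298)
  A cos θ + B sin θ = C:  0.2345·cos θ + -0.3311·sin θ = -0.2854
  √(A²+B²)=0.4058;  θ2 = -0.9545+2.3510 ≈ 1.3965
arm 3 (φ=240.0°): x'=0.0930, y'=0.1016
  e−x'=0.0070;  (l²−L²−(e−x')²−y'²−z²)/2L = -0.1337
  γ=atan2(-0.3311,0.0070)=-1.5498;  ψ=arccos(-0.4037)=1.9863;  θ3=γ+ψ≈0.4365

θ₁ = 0.6983, θ₂ = 1.3965, θ₃ = 0.4365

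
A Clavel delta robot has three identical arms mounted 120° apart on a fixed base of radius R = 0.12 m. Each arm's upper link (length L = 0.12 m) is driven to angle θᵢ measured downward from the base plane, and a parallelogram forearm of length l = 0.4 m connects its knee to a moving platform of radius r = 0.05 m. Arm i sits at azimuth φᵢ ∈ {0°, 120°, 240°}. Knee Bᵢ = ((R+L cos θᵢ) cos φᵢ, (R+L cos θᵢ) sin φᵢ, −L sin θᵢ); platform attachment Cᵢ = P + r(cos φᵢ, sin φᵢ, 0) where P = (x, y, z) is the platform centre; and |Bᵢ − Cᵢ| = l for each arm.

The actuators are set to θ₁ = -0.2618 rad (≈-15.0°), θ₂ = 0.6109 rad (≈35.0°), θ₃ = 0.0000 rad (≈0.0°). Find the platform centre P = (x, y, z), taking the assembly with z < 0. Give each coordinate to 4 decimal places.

S1 = (0.1859·cos0.0°, 0.1859·sin0.0°, 0.0311) = (0.1859, 0.0000, 0.0311)
S2 = (0.1683·cos120.0°, 0.1683·sin120.0°, -0.0688) = (-0.0841, 0.1457, -0.0688)
S3 = (0.1900·cos240.0°, 0.1900·sin240.0°, 0.0000) = (-0.0950, -0.1645, 0.0000)
|S₂|²−|S₁|² = -0.0025;  |S₃|²−|S₁|² = 0.0006
linear system: -0.5401x+0.2915y = -0.0025−-0.1998z; -0.5618x+-0.3291y = 0.0006−-0.0621z
det = 0.3415;  x = 0.0019+-0.2455z,  y = -0.0050+0.2304z
quadratic in z: (1.1134)z²+(0.0260)z+(-0.1251)=0, √Δ=0.7470 → z ∈ {-0.3471, 0.3238}; z = -0.3471 (taking z<0)
x = 0.0871, y = -0.0849

(0.0871, -0.0849, -0.3471)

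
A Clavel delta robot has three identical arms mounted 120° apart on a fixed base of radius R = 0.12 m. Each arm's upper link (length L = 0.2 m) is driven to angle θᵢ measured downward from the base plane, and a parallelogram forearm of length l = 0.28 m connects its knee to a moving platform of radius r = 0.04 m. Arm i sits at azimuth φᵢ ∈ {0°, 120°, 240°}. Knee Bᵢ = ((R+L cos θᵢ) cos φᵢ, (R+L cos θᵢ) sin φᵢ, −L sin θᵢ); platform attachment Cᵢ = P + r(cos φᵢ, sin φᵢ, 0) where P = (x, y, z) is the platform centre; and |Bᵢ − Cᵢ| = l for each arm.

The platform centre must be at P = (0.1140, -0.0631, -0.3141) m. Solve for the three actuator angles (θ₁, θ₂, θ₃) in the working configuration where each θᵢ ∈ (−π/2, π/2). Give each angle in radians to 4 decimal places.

φ1=0.0° → target in arm frame (0.1140, -0.0631)
  e−x'=-0.0340;  (l²−L²−(e−x')²−y'²−z²)/2L = -0.1635
  √(A²+B²)=0.3159;  θ1 = -1.6786+2.1147 ≈ 0.4361
arm 2 (φ=120.0°): x'=-0.1116, y'=-0.0672
  A cos θ + B sin θ = C:  0.1916·cos θ + -0.3141·sin θ = -0.2537
  √(A²+B²)=0.3679;  θ2 = -1.0230+2.3318 ≈ 1.3088
φ3=240.0° → target in arm frame (-0.0024, 0.1303)
  e−x'=0.0824;  (l²−L²−(e−x')²−y'²−z²)/2L = -0.2100
  √(A²+B²)=0.3247;  θ3 = -1.3144+2.2742 ≈ 0.9598

θ₁ = 0.4361, θ₂ = 1.3088, θ₃ = 0.9598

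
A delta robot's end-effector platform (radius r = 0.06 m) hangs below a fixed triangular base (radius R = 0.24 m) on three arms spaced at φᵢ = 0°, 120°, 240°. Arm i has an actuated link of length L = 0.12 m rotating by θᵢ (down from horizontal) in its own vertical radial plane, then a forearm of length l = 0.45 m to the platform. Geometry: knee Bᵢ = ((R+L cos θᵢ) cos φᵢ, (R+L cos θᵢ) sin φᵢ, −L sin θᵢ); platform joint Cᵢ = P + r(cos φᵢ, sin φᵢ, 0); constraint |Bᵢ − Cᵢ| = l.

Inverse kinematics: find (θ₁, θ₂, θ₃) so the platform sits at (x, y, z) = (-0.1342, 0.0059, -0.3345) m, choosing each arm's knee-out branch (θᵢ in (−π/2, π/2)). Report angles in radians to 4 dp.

θ₁ = 0.9603, θ₂ = -0.3490, θ₃ = -0.2610

φ1=0.0° → target in arm frame (-0.1342, 0.0059)
  A cos θ + B sin θ = C:  0.3142·cos θ + -0.3345·sin θ = -0.0939
  √(A²+B²)=0.4589;  θ1 = -0.8167+1.7770 ≈ 0.9603
rotate P by −φ2: (0.0722, 0.1133, -0.3345)
  A=0.1078, B=-0.3345, C=(l²−L²−A²−y'²−z²)/(2L)=0.2157
  γ=atan2(-0.3345,0.1078)=-1.2591;  ψ=arccos(0.6137)=0.9101;  θ2=γ+ψ≈-0.3490
φ3=240.0° → target in arm frame (0.0620, -0.1192)
  A=0.1180, B=-0.3345, C=(l²−L²−A²−y'²−z²)/(2L)=0.2003
  θ3 = atan2(B,A) + arccos(C/0.3547) = -0.2610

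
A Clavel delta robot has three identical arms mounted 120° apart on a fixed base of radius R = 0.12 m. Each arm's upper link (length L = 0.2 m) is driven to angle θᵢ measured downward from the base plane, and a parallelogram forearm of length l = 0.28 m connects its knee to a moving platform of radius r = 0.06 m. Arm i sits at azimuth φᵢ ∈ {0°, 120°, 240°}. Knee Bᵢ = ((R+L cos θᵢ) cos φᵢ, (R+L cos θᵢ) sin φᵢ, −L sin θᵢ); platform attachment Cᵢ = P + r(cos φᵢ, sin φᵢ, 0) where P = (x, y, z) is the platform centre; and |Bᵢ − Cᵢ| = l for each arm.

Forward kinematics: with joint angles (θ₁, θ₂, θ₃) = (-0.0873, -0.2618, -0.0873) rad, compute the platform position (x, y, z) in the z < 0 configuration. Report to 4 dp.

arm 1 at φ=0.0°: (R−r)+L cos θ1 = 0.2592;  centre 1 = (0.2592, 0.0000, 0.0174)
centre 2 = (0.2532·cos120.0°, 0.2532·sin120.0°, 0.0518) = (-0.1266, 0.2193, 0.0518)
centre 3 = (0.2592·cos240.0°, 0.2592·sin240.0°, 0.0174) = (-0.1296, -0.2245, 0.0174)
|centre ₂|²−|centre ₁|² = -0.0007;  |centre ₃|²−|centre ₁|² = 0.0000
[-0.7717 0.4385 0.0687]·P = -0.0007;  [-0.7777 -0.4490 0.0000]·P = 0.0000
det = 0.6875;  x = 0.0005+0.0448z,  y = -0.0008+-0.0777z
sphere 1 gives Az²+Bz+C=0 with A=1.0080, B=-0.0580, C=-0.0111;  B²−4AC=0.0483;  roots -0.0802, 0.1377;  negative root z = -0.0802
x = -0.0031, y = 0.0054

(-0.0031, 0.0054, -0.0802)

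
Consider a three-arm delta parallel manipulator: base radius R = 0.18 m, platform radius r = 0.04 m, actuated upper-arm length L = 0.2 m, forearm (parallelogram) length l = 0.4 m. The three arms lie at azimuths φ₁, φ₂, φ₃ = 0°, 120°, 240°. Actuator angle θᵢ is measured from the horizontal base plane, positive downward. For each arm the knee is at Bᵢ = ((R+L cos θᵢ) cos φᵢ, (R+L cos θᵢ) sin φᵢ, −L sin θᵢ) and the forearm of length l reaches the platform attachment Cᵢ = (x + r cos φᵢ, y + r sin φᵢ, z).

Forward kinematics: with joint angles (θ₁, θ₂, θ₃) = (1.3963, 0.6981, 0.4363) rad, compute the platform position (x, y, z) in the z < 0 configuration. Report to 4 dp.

(-0.1662, -0.0364, -0.4031)

φ1=0.0°: virtual centre (0.1747, 0.0000, -0.1970), radius l
arm 2 at φ=120.0°: ρ2 = 0.2932;  S2 = (-0.1466, 0.2539, -0.1286)
φ3=240.0°: virtual centre (-0.1606, -0.2782, -0.0845), radius l
|S₂|²−|S₁|² = 0.0332;  |S₃|²−|S₁|² = 0.0410
[-0.6427 0.5079 0.1368]·P = 0.0332;  [-0.6707 -0.5564 0.2249]·P = 0.0410
Cramer: x(z) = -0.0563+0.2726z;  y(z) = -0.0059+0.0756z
quadratic in z: (1.0800)z²+(0.2671)z+(-0.0678)=0, √Δ=0.6035 → z ∈ {-0.4031, 0.1558}; z = -0.4031 (taking z<0)
x = -0.1662, y = -0.0364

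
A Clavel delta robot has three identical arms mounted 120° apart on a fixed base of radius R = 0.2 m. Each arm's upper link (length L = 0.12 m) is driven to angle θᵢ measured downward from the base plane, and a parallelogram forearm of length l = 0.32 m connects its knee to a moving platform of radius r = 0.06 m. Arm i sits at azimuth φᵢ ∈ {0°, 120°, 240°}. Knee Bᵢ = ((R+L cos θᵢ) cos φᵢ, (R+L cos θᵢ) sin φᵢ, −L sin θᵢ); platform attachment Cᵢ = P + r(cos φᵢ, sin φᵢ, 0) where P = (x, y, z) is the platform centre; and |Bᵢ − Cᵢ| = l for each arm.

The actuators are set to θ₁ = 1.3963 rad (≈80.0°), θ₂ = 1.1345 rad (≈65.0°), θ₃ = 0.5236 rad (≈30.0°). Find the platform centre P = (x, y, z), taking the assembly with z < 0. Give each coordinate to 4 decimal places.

centre 1 = (0.1608·cos0.0°, 0.1608·sin0.0°, -0.1182) = (0.1608, 0.0000, -0.1182)
arm 2 at φ=120.0°: (R−r)+L cos θ2 = 0.1907;  centre 2 = (-0.0954, 0.1652, -0.1088)
arm 3 at φ=240.0°: (R−r)+L cos θ3 = 0.2439;  centre 3 = (-0.1220, -0.2112, -0.0600)
subtract pairs → two planes through P
linear system: -0.5124x+0.3303y = 0.0084−0.0188z; -0.5656x+-0.4225y = 0.0233−0.1164z
det = 0.4033;  x = -0.0278+0.1150z,  y = -0.0178+0.1214z
quadratic in z: (1.0280)z²+(0.1886)z+(-0.0525)=0, √Δ=0.5016 → z ∈ {-0.3357, 0.1522}; z = -0.3357 (taking z<0)
x = -0.0664, y = -0.0586

(-0.0664, -0.0586, -0.3357)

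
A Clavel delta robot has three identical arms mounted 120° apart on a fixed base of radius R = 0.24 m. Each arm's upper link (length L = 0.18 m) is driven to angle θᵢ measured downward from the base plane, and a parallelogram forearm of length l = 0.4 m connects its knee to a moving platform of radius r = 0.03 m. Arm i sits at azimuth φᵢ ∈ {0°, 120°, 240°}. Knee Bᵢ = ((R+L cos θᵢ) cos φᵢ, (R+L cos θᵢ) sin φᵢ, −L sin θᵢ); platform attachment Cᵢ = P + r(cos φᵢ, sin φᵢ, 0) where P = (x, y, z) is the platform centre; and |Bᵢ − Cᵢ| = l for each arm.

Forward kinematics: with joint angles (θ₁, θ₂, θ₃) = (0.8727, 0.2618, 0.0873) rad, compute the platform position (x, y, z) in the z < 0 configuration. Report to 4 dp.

S1 = (0.3257·cos0.0°, 0.3257·sin0.0°, -0.1379) = (0.3257, 0.0000, -0.1379)
S2 = (0.3839·cos120.0°, 0.3839·sin120.0°, -0.0466) = (-0.1919, 0.3324, -0.0466)
arm 3 at φ=240.0°: e+L cos θ3 = 0.3893;  S3 = (-0.1947, -0.3372, -0.0157)
|S₂|²−|S₁|² = 0.0244;  |S₃|²−|S₁|² = 0.0267
linear system: -1.0353x+0.6649y = 0.0244−0.1826z; -1.0407x+-0.6743y = 0.0267−0.2444z
Cramer: x(z) = -0.0246+0.2055z;  y(z) = -0.0016+0.0453z
quadratic in z: (1.0443)z²+(0.1317)z+(-0.0183)=0, √Δ=0.3059 → z ∈ {-0.2095, 0.0834}; z = -0.2095 (taking z<0)
x = -0.0677, y = -0.0111

(-0.0677, -0.0111, -0.2095)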